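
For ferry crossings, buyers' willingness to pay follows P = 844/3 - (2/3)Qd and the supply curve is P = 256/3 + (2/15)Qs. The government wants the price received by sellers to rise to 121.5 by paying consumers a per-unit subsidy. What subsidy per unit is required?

At a seller price of 121.5, quantity supplied is -640 + 7.5·121.5 = 271.25.
Buyers absorb 271.25 only when they pay Pb = 844/3 − (2/3)·271.25 = 100.5.
s = Ps − Pb = 121.5 − 100.5 = 21.

Required subsidy s = 21 per unit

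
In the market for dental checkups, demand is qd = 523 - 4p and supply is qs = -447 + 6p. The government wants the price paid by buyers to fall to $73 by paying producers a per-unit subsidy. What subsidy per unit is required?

At a buyer price of 73, quantity demanded is 523 − 4·73 = 231.
Sellers supply 231 only when they receive ps with -447 + 6·ps = 231, i.e. ps = 113.
s = ps − pb = 113 − 73 = 40.

Required subsidy s = $40 per unit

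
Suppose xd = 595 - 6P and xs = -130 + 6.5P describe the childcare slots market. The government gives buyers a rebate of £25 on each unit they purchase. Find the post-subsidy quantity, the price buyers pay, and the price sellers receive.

x' = 325; buyers pay £45; sellers receive £70

Pre-subsidy: 595 - 6P = -130 + 6.5P gives P* = 58, x* = 247.
With the rebate, buyers effectively pay Pb = Ps − 25, where Ps is the price sellers receive.
Demand in terms of Ps becomes xd = 595 − 6(Ps − 25) = 745 - 6Ps. Setting this equal to supply: 745 - 6Ps = -130 + 6.5Ps, so Ps = 70.
Buyers pay Pb = 70 − 25 = 45; x' = -130 + 6.5·70 = 325.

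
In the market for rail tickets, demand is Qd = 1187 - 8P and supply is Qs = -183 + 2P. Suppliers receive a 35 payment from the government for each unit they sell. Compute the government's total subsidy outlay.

Pre-subsidy: 1187 - 8P = -183 + 2P gives P* = 137, Q* = 91.
With the subsidy, sellers receive Ps = Pb + 35 for each unit, where Pb is the price buyers pay.
Supply in terms of Pb becomes Qs = -183 + 2(Pb + 35) = -113 + 2Pb. Setting this equal to demand: 1187 - 8Pb = -113 + 2Pb, so Pb = 130.
Sellers receive Ps = 130 + 35 = 165; Q' = 1187 − 8·130 = 147.
Government outlay = subsidy × quantity = 35 × 147 = 5145.

Government cost = 5145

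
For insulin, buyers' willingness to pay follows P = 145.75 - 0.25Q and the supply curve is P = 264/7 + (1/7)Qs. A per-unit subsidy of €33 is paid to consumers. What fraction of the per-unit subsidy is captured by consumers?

Pre-subsidy: 145.75 - 0.25Q = 264/7 + (1/7)Q gives Q* = 275 and P* = 77.
With the rebate, buyers effectively pay Pb = Ps − 33, where Ps is the price sellers receive.
On the curves, Pb = 145.75 - 0.25Q and Ps = 264/7 + (1/7)Q; the wedge Ps − Pb = 33 gives 264/7 + (1/7)Q − (145.75 - 0.25Q) = 33, so Q' = 359.
Then Pb = 145.75 − 0.25·359 = 56 and Ps = 264/7 + (1/7)·359 = 89.
Buyers' price falls by P* − Pb = 77 − 56 = 21; sellers' price rises by Ps − P* = 89 − 77 = 12.
So consumers capture 21/33 = 7/11 of each unit of subsidy.

Consumer share = 7/11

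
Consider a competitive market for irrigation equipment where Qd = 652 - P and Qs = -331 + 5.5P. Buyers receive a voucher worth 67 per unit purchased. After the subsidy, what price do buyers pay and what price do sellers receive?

Pre-subsidy: 652 - P = -331 + 5.5P gives P* = 1966/13, Q* = 6510/13.
With the rebate, buyers effectively pay Pb = Ps − 67, where Ps is the price sellers receive.
Demand in terms of Ps becomes Qd = 652 − 1(Ps − 67) = 719 - Ps. Setting this equal to supply: 719 - Ps = -331 + 5.5Ps, so Ps = 2100/13.
Buyers pay Pb = 2100/13 − 67 = 1229/13; Q' = -331 + 5.5·(2100/13) = 7247/13.

Buyers pay 1229/13; sellers receive 2100/13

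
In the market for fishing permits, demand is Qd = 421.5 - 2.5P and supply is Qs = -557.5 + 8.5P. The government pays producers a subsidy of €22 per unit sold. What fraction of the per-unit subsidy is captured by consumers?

Consumer share = 17/22

Pre-subsidy: 421.5 - 2.5P = -557.5 + 8.5P gives P* = 89, Q* = 199.
With the subsidy, sellers receive Ps = Pb + 22 for each unit, where Pb is the price buyers pay.
Supply in terms of Pb becomes Qs = -557.5 + 8.5(Pb + 22) = -370.5 + 8.5Pb. Setting this equal to demand: 421.5 - 2.5Pb = -370.5 + 8.5Pb, so Pb = 72.
Sellers receive Ps = 72 + 22 = 94; Q' = 421.5 − 2.5·72 = 241.5.
Buyers' price falls by P* − Pb = 89 − 72 = 17; sellers' price rises by Ps − P* = 94 − 89 = 5.
So consumers capture 17/22 = 17/22 of each unit of subsidy.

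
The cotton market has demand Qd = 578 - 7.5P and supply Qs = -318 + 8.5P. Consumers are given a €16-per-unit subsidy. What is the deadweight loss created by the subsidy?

Pre-subsidy: 578 - 7.5P = -318 + 8.5P gives P* = 56, Q* = 158.
With the rebate, buyers effectively pay Pb = Ps − 16, where Ps is the price sellers receive.
Demand in terms of Ps becomes Qd = 578 − 7.5(Ps − 16) = 698 - 7.5Ps. Setting this equal to supply: 698 - 7.5Ps = -318 + 8.5Ps, so Ps = 63.5.
Buyers pay Pb = 63.5 − 16 = 47.5; Q' = -318 + 8.5·63.5 = 221.75.
The subsidy expands output by 221.75 − 158 = 63.75 past the efficient level; on those units the gap between marginal cost and willingness to pay runs from 0 up to 16.
DWL = ½ × 16 × 63.75 = 510.

Deadweight loss = €510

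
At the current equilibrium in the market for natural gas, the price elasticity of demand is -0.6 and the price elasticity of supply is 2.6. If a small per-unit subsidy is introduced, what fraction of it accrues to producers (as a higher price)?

For a small subsidy around the equilibrium, the benefit split depends on the relative slopes, which at a point are proportional to the elasticities.
Buyer share = εs/(εs + |εd|) = 2.6/(2.6 + 0.6) = 0.8125; seller share = |εd|/(εs + |εd|) = 0.1875.
So producers capture 0.1875 of the subsidy.

Producer share = 0.1875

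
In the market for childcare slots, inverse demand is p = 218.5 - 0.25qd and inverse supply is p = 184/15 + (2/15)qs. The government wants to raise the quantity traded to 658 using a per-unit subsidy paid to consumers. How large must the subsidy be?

Required subsidy s = 46 per unit

At q = 658, from the demand curve buyers pay pb = 218.5 − 0.25·658 = 54; from the supply curve sellers need ps = 184/15 + (2/15)·658 = 100.
The subsidy must fill the gap: s = ps − pb = 100 − 54 = 46.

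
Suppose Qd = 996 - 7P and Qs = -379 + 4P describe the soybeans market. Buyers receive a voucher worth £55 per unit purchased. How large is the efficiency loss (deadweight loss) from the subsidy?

Deadweight loss = £3850

Pre-subsidy: 996 - 7P = -379 + 4P gives P* = 125, Q* = 121.
With the rebate, buyers effectively pay Pb = Ps − 55, where Ps is the price sellers receive.
Demand in terms of Ps becomes Qd = 996 − 7(Ps − 55) = 1381 - 7Ps. Setting this equal to supply: 1381 - 7Ps = -379 + 4Ps, so Ps = 160.
Buyers pay Pb = 160 − 55 = 105; Q' = -379 + 4·160 = 261.
The subsidy expands output by 261 − 121 = 140 past the efficient level; on those units the gap between marginal cost and willingness to pay runs from 0 up to 55.
DWL = ½ × 55 × 140 = 3850.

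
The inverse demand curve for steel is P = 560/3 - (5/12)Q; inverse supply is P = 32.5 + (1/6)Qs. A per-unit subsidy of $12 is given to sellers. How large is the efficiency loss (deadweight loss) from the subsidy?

Pre-subsidy: 560/3 - (5/12)Q = 32.5 + (1/6)Q gives Q* = 1850/7 and P* = 3215/42.
With the subsidy, sellers receive Ps = Pb + 12 for each unit, where Pb is the price buyers pay.
On the curves, Pb = 560/3 - (5/12)Q and Ps = 32.5 + (1/6)Q; the wedge Ps − Pb = 12 gives 32.5 + (1/6)Q − (560/3 - (5/12)Q) = 12, so Q' = 1994/7.
Then Pb = 560/3 − (5/12)·(1994/7) = 2855/42 and Ps = 32.5 + (1/6)·(1994/7) = 3359/42.
The subsidy expands output by 1994/7 − 1850/7 = 144/7 past the efficient level; on those units the gap between marginal cost and willingness to pay runs from 0 up to 12.
DWL = ½ × 12 × 144/7 = 864/7.

Deadweight loss = 864/7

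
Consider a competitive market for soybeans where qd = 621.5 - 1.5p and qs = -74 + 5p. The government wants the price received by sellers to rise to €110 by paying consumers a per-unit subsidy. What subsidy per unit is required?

At a seller price of 110, quantity supplied is -74 + 5·110 = 476.
Buyers absorb 476 only when they pay pb with 621.5 − 1.5·pb = 476, i.e. pb = 97.
s = ps − pb = 110 − 97 = 13.

Required subsidy s = €13 per unit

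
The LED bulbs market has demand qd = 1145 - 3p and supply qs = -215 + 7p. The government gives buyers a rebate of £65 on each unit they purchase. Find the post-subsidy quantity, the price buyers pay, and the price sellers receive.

Pre-subsidy: 1145 - 3p = -215 + 7p gives p* = 136, q* = 737.
With the rebate, buyers effectively pay pb = ps − 65, where ps is the price sellers receive.
Demand in terms of ps becomes qd = 1145 − 3(ps − 65) = 1340 - 3ps. Setting this equal to supply: 1340 - 3ps = -215 + 7ps, so ps = 155.5.
Buyers pay pb = 155.5 − 65 = 90.5; q' = -215 + 7·155.5 = 873.5.

q' = 873.5; buyers pay £90.5; sellers receive £155.5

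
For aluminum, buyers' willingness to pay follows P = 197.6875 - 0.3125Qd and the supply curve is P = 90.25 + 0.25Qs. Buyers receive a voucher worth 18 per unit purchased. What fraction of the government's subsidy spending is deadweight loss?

Pre-subsidy: 197.6875 - 0.3125Q = 90.25 + 0.25Q gives Q* = 191 and P* = 138.
With the rebate, buyers effectively pay Pb = Ps − 18, where Ps is the price sellers receive.
On the curves, Pb = 197.6875 - 0.3125Q and Ps = 90.25 + 0.25Q; the wedge Ps − Pb = 18 gives 90.25 + 0.25Q − (197.6875 - 0.3125Q) = 18, so Q' = 223.
Then Pb = 197.6875 − 0.3125·223 = 128 and Ps = 90.25 + 0.25·223 = 146.
ΔCS = ½(191 + 223)(138 − 128) = 2070; ΔPS = ½(191 + 223)(146 − 138) = 1656.
Government spending = 18 × 223 = 4014.
DWL = ½ × 18 × (223 − 191) = 288; fraction = 288 / 4014 = 16/223.

DWL / government spending = 16/223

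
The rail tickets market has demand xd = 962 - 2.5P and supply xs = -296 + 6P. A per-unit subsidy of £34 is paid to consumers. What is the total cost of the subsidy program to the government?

Government cost = £22168

Pre-subsidy: 962 - 2.5P = -296 + 6P gives P* = 148, x* = 592.
With the rebate, buyers effectively pay Pb = Ps − 34, where Ps is the price sellers receive.
Demand in terms of Ps becomes xd = 962 − 2.5(Ps − 34) = 1047 - 2.5Ps. Setting this equal to supply: 1047 - 2.5Ps = -296 + 6Ps, so Ps = 158.
Buyers pay Pb = 158 − 34 = 124; x' = -296 + 6·158 = 652.
Government outlay = subsidy × quantity = 34 × 652 = 22168.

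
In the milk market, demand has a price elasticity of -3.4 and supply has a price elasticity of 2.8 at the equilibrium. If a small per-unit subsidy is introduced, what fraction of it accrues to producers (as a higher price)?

For a small subsidy around the equilibrium, the benefit split depends on the relative slopes, which at a point are proportional to the elasticities.
Buyer share = εs/(εs + |εd|) = 2.8/(2.8 + 3.4) = 14/31; seller share = |εd|/(εs + |εd|) = 17/31.
So producers capture 17/31 of the subsidy.

Producer share = 17/31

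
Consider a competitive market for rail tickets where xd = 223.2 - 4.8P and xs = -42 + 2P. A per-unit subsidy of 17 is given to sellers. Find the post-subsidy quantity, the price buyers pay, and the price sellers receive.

x' = 60; buyers pay 34; sellers receive 51

Pre-subsidy: 223.2 - 4.8P = -42 + 2P gives P* = 39, x* = 36.
With the subsidy, sellers receive Ps = Pb + 17 for each unit, where Pb is the price buyers pay.
Supply in terms of Pb becomes xs = -42 + 2(Pb + 17) = -8 + 2Pb. Setting this equal to demand: 223.2 - 4.8Pb = -8 + 2Pb, so Pb = 34.
Sellers receive Ps = 34 + 17 = 51; x' = 223.2 − 4.8·34 = 60.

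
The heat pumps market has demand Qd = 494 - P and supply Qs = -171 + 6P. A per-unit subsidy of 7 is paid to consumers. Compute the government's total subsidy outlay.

Government cost = 2835

Pre-subsidy: 494 - P = -171 + 6P gives P* = 95, Q* = 399.
With the rebate, buyers effectively pay Pb = Ps − 7, where Ps is the price sellers receive.
Demand in terms of Ps becomes Qd = 494 − 1(Ps − 7) = 501 - Ps. Setting this equal to supply: 501 - Ps = -171 + 6Ps, so Ps = 96.
Buyers pay Pb = 96 − 7 = 89; Q' = -171 + 6·96 = 405.
Government outlay = subsidy × quantity = 7 × 405 = 2835.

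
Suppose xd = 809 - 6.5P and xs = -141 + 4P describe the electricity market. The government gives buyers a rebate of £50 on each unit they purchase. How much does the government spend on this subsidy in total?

Government cost = 120650/7

Pre-subsidy: 809 - 6.5P = -141 + 4P gives P* = 1900/21, x* = 4639/21.
With the rebate, buyers effectively pay Pb = Ps − 50, where Ps is the price sellers receive.
Demand in terms of Ps becomes xd = 809 − 6.5(Ps − 50) = 1134 - 6.5Ps. Setting this equal to supply: 1134 - 6.5Ps = -141 + 4Ps, so Ps = 850/7.
Buyers pay Pb = 850/7 − 50 = 500/7; x' = -141 + 4·(850/7) = 2413/7.
Government outlay = subsidy × quantity = 50 × 2413/7 = 120650/7.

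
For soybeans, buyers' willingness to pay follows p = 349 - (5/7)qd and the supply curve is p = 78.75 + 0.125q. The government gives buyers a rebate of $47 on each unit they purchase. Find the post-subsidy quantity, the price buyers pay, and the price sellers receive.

q' = 378; buyers pay $79; sellers receive $126

Pre-subsidy: 349 - (5/7)q = 78.75 + 0.125q gives q* = 322 and p* = 119.
With the rebate, buyers effectively pay pb = ps − 47, where ps is the price sellers receive.
On the curves, pb = 349 - (5/7)q and ps = 78.75 + 0.125q; the wedge ps − pb = 47 gives 78.75 + 0.125q − (349 - (5/7)q) = 47, so q' = 378.
Then pb = 349 − (5/7)·378 = 79 and ps = 78.75 + 0.125·378 = 126.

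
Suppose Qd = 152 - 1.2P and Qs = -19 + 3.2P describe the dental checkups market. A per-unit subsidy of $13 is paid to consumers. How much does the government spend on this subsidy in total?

Pre-subsidy: 152 - 1.2P = -19 + 3.2P gives P* = 855/22, Q* = 1159/11.
With the rebate, buyers effectively pay Pb = Ps − 13, where Ps is the price sellers receive.
Demand in terms of Ps becomes Qd = 152 − 1.2(Ps − 13) = 167.6 - 1.2Ps. Setting this equal to supply: 167.6 - 1.2Ps = -19 + 3.2Ps, so Ps = 933/22.
Buyers pay Pb = 933/22 − 13 = 647/22; Q' = -19 + 3.2·(933/22) = 6419/55.
Government outlay = subsidy × quantity = 13 × 6419/55 = 83447/55.

Government cost = 83447/55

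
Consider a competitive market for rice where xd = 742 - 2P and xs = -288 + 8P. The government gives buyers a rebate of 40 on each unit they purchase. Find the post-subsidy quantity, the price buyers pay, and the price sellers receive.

Pre-subsidy: 742 - 2P = -288 + 8P gives P* = 103, x* = 536.
With the rebate, buyers effectively pay Pb = Ps − 40, where Ps is the price sellers receive.
Demand in terms of Ps becomes xd = 742 − 2(Ps − 40) = 822 - 2Ps. Setting this equal to supply: 822 - 2Ps = -288 + 8Ps, so Ps = 111.
Buyers pay Pb = 111 − 40 = 71; x' = -288 + 8·111 = 600.

x' = 600; buyers pay 71; sellers receive 111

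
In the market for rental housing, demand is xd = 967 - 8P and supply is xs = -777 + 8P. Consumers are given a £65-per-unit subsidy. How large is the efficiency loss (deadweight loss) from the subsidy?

Pre-subsidy: 967 - 8P = -777 + 8P gives P* = 109, x* = 95.
With the rebate, buyers effectively pay Pb = Ps − 65, where Ps is the price sellers receive.
Demand in terms of Ps becomes xd = 967 − 8(Ps − 65) = 1487 - 8Ps. Setting this equal to supply: 1487 - 8Ps = -777 + 8Ps, so Ps = 141.5.
Buyers pay Pb = 141.5 − 65 = 76.5; x' = -777 + 8·141.5 = 355.
The subsidy expands output by 355 − 95 = 260 past the efficient level; on those units the gap between marginal cost and willingness to pay runs from 0 up to 65.
DWL = ½ × 65 × 260 = 8450.

Deadweight loss = £8450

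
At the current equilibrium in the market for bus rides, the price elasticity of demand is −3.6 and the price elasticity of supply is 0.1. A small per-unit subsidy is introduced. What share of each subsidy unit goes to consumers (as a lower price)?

Consumer share = 1/37

For a small subsidy around the equilibrium, the benefit split depends on the relative slopes, which at a point are proportional to the elasticities.
Buyer share = εs/(εs + |εd|) = 0.1/(0.1 + 3.6) = 1/37; seller share = |εd|/(εs + |εd|) = 36/37.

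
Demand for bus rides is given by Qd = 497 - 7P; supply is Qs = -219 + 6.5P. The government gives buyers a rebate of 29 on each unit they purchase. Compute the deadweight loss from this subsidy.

Pre-subsidy: 497 - 7P = -219 + 6.5P gives P* = 1432/27, Q* = 3395/27.
With the rebate, buyers effectively pay Pb = Ps − 29, where Ps is the price sellers receive.
Demand in terms of Ps becomes Qd = 497 − 7(Ps − 29) = 700 - 7Ps. Setting this equal to supply: 700 - 7Ps = -219 + 6.5Ps, so Ps = 1838/27.
Buyers pay Pb = 1838/27 − 29 = 1055/27; Q' = -219 + 6.5·(1838/27) = 6034/27.
The subsidy expands output by 6034/27 − 3395/27 = 2639/27 past the efficient level; on those units the gap between marginal cost and willingness to pay runs from 0 up to 29.
DWL = ½ × 29 × 2639/27 = 76531/54.

Deadweight loss = 76531/54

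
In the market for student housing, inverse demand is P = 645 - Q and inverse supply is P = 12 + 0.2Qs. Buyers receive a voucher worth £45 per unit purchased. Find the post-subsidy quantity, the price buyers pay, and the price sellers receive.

Q' = 565; buyers pay £80; sellers receive £125

Pre-subsidy: 645 - Q = 12 + 0.2Q gives Q* = 527.5 and P* = 117.5.
With the rebate, buyers effectively pay Pb = Ps − 45, where Ps is the price sellers receive.
On the curves, Pb = 645 - Q and Ps = 12 + 0.2Q; the wedge Ps − Pb = 45 gives 12 + 0.2Q − (645 - Q) = 45, so Q' = 565.
Then Pb = 645 − 1·565 = 80 and Ps = 12 + 0.2·565 = 125.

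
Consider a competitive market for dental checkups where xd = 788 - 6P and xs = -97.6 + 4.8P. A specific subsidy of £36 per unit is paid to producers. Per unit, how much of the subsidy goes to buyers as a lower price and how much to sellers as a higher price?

Buyers gain £16 per unit; sellers gain £20 per unit

Pre-subsidy: 788 - 6P = -97.6 + 4.8P gives P* = 82, x* = 296.
With the subsidy, sellers receive Ps = Pb + 36 for each unit, where Pb is the price buyers pay.
Supply in terms of Pb becomes xs = -97.6 + 4.8(Pb + 36) = 75.2 + 4.8Pb. Setting this equal to demand: 788 - 6Pb = 75.2 + 4.8Pb, so Pb = 66.
Sellers receive Ps = 66 + 36 = 102; x' = 788 − 6·66 = 392.
Buyers' price falls by P* − Pb = 82 − 66 = 16; sellers' price rises by Ps − P* = 102 − 82 = 20.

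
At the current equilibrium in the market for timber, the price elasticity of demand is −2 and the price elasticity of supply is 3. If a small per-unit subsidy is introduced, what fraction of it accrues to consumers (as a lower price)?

For a small subsidy around the equilibrium, the benefit split depends on the relative slopes, which at a point are proportional to the elasticities.
Buyer share = εs/(εs + |εd|) = 3/(3 + 2) = 0.6; seller share = |εd|/(εs + |εd|) = 0.4.

Consumer share = 0.6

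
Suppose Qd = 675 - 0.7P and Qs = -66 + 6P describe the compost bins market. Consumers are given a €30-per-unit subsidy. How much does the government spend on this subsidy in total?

Pre-subsidy: 675 - 0.7P = -66 + 6P gives P* = 7410/67, Q* = 40038/67.
With the rebate, buyers effectively pay Pb = Ps − 30, where Ps is the price sellers receive.
Demand in terms of Ps becomes Qd = 675 − 0.7(Ps − 30) = 696 - 0.7Ps. Setting this equal to supply: 696 - 0.7Ps = -66 + 6Ps, so Ps = 7620/67.
Buyers pay Pb = 7620/67 − 30 = 5610/67; Q' = -66 + 6·(7620/67) = 41298/67.
Government outlay = subsidy × quantity = 30 × 41298/67 = 1238940/67.

Government cost = 1238940/67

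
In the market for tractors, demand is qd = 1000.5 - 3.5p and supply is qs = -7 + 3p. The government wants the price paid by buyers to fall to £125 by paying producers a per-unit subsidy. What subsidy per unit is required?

Required subsidy s = £65 per unit

At a buyer price of 125, quantity demanded is 1000.5 − 3.5·125 = 563.
Sellers supply 563 only when they receive ps with -7 + 3·ps = 563, i.e. ps = 190.
s = ps − pb = 190 − 125 = 65.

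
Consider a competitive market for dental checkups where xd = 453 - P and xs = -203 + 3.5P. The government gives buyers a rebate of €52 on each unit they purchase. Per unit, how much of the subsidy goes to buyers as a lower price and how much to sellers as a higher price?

Pre-subsidy: 453 - P = -203 + 3.5P gives P* = 1312/9, x* = 2765/9.
With the rebate, buyers effectively pay Pb = Ps − 52, where Ps is the price sellers receive.
Demand in terms of Ps becomes xd = 453 − 1(Ps − 52) = 505 - Ps. Setting this equal to supply: 505 - Ps = -203 + 3.5Ps, so Ps = 472/3.
Buyers pay Pb = 472/3 − 52 = 316/3; x' = -203 + 3.5·(472/3) = 1043/3.
Buyers' price falls by P* − Pb = 1312/9 − 316/3 = 364/9; sellers' price rises by Ps − P* = 472/3 − 1312/9 = 104/9.

Buyers gain 364/9 per unit; sellers gain 104/9 per unit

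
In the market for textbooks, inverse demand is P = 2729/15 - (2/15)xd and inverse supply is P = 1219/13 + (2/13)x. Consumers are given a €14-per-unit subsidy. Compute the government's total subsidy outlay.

Pre-subsidy: 2729/15 - (2/15)x = 1219/13 + (2/13)x gives x* = 307 and P* = 141.
With the rebate, buyers effectively pay Pb = Ps − 14, where Ps is the price sellers receive.
On the curves, Pb = 2729/15 - (2/15)x and Ps = 1219/13 + (2/13)x; the wedge Ps − Pb = 14 gives 1219/13 + (2/13)x − (2729/15 - (2/15)x) = 14, so x' = 355.75.
Then Pb = 2729/15 − (2/15)·355.75 = 134.5 and Ps = 1219/13 + (2/13)·355.75 = 148.5.
Government outlay = subsidy × quantity = 14 × 355.75 = 4980.5.

Government cost = €4980.5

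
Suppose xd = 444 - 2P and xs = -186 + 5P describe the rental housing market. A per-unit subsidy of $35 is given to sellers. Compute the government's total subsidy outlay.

Government cost = $10990

Pre-subsidy: 444 - 2P = -186 + 5P gives P* = 90, x* = 264.
With the subsidy, sellers receive Ps = Pb + 35 for each unit, where Pb is the price buyers pay.
Supply in terms of Pb becomes xs = -186 + 5(Pb + 35) = -11 + 5Pb. Setting this equal to demand: 444 - 2Pb = -11 + 5Pb, so Pb = 65.
Sellers receive Ps = 65 + 35 = 100; x' = 444 − 2·65 = 314.
Government outlay = subsidy × quantity = 35 × 314 = 10990.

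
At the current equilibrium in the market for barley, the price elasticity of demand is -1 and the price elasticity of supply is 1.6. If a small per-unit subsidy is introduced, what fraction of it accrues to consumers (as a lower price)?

Consumer share = 8/13

For a small subsidy around the equilibrium, the benefit split depends on the relative slopes, which at a point are proportional to the elasticities.
Buyer share = εs/(εs + |εd|) = 1.6/(1.6 + 1) = 8/13; seller share = |εd|/(εs + |εd|) = 5/13.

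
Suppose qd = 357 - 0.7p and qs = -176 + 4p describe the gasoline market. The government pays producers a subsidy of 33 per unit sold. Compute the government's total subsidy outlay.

Government cost = 461076/47

Pre-subsidy: 357 - 0.7p = -176 + 4p gives p* = 5330/47, q* = 13048/47.
With the subsidy, sellers receive ps = pb + 33 for each unit, where pb is the price buyers pay.
Supply in terms of pb becomes qs = -176 + 4(pb + 33) = -44 + 4pb. Setting this equal to demand: 357 - 0.7pb = -44 + 4pb, so pb = 4010/47.
Sellers receive ps = 4010/47 + 33 = 5561/47; q' = 357 − 0.7·(4010/47) = 13972/47.
Government outlay = subsidy × quantity = 33 × 13972/47 = 461076/47.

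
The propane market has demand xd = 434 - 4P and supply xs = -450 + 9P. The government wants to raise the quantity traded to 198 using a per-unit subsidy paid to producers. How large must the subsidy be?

At x = 198, invert demand for the buyer price: Pb = (434 − 198)/4 = 59; invert supply for the seller price: Ps = (198 − (-450))/9 = 72.
The subsidy must fill the gap: s = Ps − Pb = 72 − 59 = 13.

Required subsidy s = 13 per unit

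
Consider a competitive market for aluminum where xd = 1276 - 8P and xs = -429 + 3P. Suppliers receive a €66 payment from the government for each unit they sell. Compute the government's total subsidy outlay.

Government cost = €11880

Pre-subsidy: 1276 - 8P = -429 + 3P gives P* = 155, x* = 36.
With the subsidy, sellers receive Ps = Pb + 66 for each unit, where Pb is the price buyers pay.
Supply in terms of Pb becomes xs = -429 + 3(Pb + 66) = -231 + 3Pb. Setting this equal to demand: 1276 - 8Pb = -231 + 3Pb, so Pb = 137.
Sellers receive Ps = 137 + 66 = 203; x' = 1276 − 8·137 = 180.
Government outlay = subsidy × quantity = 66 × 180 = 11880.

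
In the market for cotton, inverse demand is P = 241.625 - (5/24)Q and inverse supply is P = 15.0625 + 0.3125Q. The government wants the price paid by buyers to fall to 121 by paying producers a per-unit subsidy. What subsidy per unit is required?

Required subsidy s = 75 per unit

At a buyer price of 121, quantity demanded is 1159.8 − 4.8·121 = 579.
Sellers supply 579 only when they receive Ps = 15.0625 + 0.3125·579 = 196.
s = Ps − Pb = 196 − 121 = 75.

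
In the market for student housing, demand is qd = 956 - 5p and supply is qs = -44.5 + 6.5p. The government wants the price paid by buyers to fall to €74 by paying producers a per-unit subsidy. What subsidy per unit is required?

At a buyer price of 74, quantity demanded is 956 − 5·74 = 586.
Sellers supply 586 only when they receive ps with -44.5 + 6.5·ps = 586, i.e. ps = 97.
s = ps − pb = 97 − 74 = 23.

Required subsidy s = €23 per unit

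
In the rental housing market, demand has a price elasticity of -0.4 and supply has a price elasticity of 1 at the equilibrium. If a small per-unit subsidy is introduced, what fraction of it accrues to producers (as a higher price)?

For a small subsidy around the equilibrium, the benefit split depends on the relative slopes, which at a point are proportional to the elasticities.
Buyer share = εs/(εs + |εd|) = 1/(1 + 0.4) = 5/7; seller share = |εd|/(εs + |εd|) = 2/7.
So producers capture 2/7 of the subsidy.

Producer share = 2/7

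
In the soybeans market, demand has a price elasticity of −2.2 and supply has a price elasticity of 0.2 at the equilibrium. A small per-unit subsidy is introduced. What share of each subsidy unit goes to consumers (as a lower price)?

Consumer share = 1/12

For a small subsidy around the equilibrium, the benefit split depends on the relative slopes, which at a point are proportional to the elasticities.
Buyer share = εs/(εs + |εd|) = 0.2/(0.2 + 2.2) = 1/12; seller share = |εd|/(εs + |εd|) = 11/12.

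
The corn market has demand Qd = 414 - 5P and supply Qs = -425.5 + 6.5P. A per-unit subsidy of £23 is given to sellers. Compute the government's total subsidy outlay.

Government cost = £2622

Pre-subsidy: 414 - 5P = -425.5 + 6.5P gives P* = 73, Q* = 49.
With the subsidy, sellers receive Ps = Pb + 23 for each unit, where Pb is the price buyers pay.
Supply in terms of Pb becomes Qs = -425.5 + 6.5(Pb + 23) = -276 + 6.5Pb. Setting this equal to demand: 414 - 5Pb = -276 + 6.5Pb, so Pb = 60.
Sellers receive Ps = 60 + 23 = 83; Q' = 414 − 5·60 = 114.
Government outlay = subsidy × quantity = 23 × 114 = 2622.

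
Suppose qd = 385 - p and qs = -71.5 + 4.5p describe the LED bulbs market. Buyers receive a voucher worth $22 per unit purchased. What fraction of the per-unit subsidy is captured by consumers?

Consumer share = 9/11

Pre-subsidy: 385 - p = -71.5 + 4.5p gives p* = 83, q* = 302.
With the rebate, buyers effectively pay pb = ps − 22, where ps is the price sellers receive.
Demand in terms of ps becomes qd = 385 − 1(ps − 22) = 407 - ps. Setting this equal to supply: 407 - ps = -71.5 + 4.5ps, so ps = 87.
Buyers pay pb = 87 − 22 = 65; q' = -71.5 + 4.5·87 = 320.
Buyers' price falls by p* − pb = 83 − 65 = 18; sellers' price rises by ps − p* = 87 − 83 = 4.
So consumers capture 18/22 = 9/11 of each unit of subsidy.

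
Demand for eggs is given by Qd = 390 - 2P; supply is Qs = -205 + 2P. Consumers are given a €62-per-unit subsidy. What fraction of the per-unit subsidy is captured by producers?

Producer share = 0.5

Pre-subsidy: 390 - 2P = -205 + 2P gives P* = 148.75, Q* = 92.5.
With the rebate, buyers effectively pay Pb = Ps − 62, where Ps is the price sellers receive.
Demand in terms of Ps becomes Qd = 390 − 2(Ps − 62) = 514 - 2Ps. Setting this equal to supply: 514 - 2Ps = -205 + 2Ps, so Ps = 179.75.
Buyers pay Pb = 179.75 − 62 = 117.75; Q' = -205 + 2·179.75 = 154.5.
Buyers' price falls by P* − Pb = 148.75 − 117.75 = 31; sellers' price rises by Ps − P* = 179.75 − 148.75 = 31.
So producers capture 31/62 = 0.5 of each unit of subsidy.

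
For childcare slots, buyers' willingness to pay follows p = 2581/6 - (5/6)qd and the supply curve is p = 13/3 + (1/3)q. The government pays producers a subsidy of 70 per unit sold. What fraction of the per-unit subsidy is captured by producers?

Pre-subsidy: 2581/6 - (5/6)q = 13/3 + (1/3)q gives q* = 365 and p* = 126.
With the subsidy, sellers receive ps = pb + 70 for each unit, where pb is the price buyers pay.
On the curves, pb = 2581/6 - (5/6)q and ps = 13/3 + (1/3)q; the wedge ps − pb = 70 gives 13/3 + (1/3)q − (2581/6 - (5/6)q) = 70, so q' = 425.
Then pb = 2581/6 − (5/6)·425 = 76 and ps = 13/3 + (1/3)·425 = 146.
Buyers' price falls by p* − pb = 126 − 76 = 50; sellers' price rises by ps − p* = 146 − 126 = 20.
So producers capture 20/70 = 2/7 of each unit of subsidy.

Producer share = 2/7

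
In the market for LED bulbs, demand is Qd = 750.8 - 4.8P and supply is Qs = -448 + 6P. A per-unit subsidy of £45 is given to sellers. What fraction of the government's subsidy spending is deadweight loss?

DWL / government spending = 30/169

Pre-subsidy: 750.8 - 4.8P = -448 + 6P gives P* = 111, Q* = 218.
With the subsidy, sellers receive Ps = Pb + 45 for each unit, where Pb is the price buyers pay.
Supply in terms of Pb becomes Qs = -448 + 6(Pb + 45) = -178 + 6Pb. Setting this equal to demand: 750.8 - 4.8Pb = -178 + 6Pb, so Pb = 86.
Sellers receive Ps = 86 + 45 = 131; Q' = 750.8 − 4.8·86 = 338.
ΔCS = ½(218 + 338)(111 − 86) = 6950; ΔPS = ½(218 + 338)(131 − 111) = 5560.
Government spending = 45 × 338 = 15210.
DWL = ½ × 45 × (338 − 218) = 2700; fraction = 2700 / 15210 = 30/169.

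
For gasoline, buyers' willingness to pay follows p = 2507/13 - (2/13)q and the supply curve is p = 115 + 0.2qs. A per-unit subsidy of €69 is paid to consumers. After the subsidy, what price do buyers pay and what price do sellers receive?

Buyers pay €129; sellers receive €198

Pre-subsidy: 2507/13 - (2/13)q = 115 + 0.2q gives q* = 220 and p* = 159.
With the rebate, buyers effectively pay pb = ps − 69, where ps is the price sellers receive.
On the curves, pb = 2507/13 - (2/13)q and ps = 115 + 0.2q; the wedge ps − pb = 69 gives 115 + 0.2q − (2507/13 - (2/13)q) = 69, so q' = 415.
Then pb = 2507/13 − (2/13)·415 = 129 and ps = 115 + 0.2·415 = 198.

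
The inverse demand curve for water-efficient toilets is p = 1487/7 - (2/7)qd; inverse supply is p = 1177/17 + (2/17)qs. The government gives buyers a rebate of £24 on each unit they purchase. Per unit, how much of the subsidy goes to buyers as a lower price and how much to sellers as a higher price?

Pre-subsidy: 1487/7 - (2/7)q = 1177/17 + (2/17)q gives q* = 355 and p* = 111.
With the rebate, buyers effectively pay pb = ps − 24, where ps is the price sellers receive.
On the curves, pb = 1487/7 - (2/7)q and ps = 1177/17 + (2/17)q; the wedge ps − pb = 24 gives 1177/17 + (2/17)q − (1487/7 - (2/7)q) = 24, so q' = 414.5.
Then pb = 1487/7 − (2/7)·414.5 = 94 and ps = 1177/17 + (2/17)·414.5 = 118.
Buyers' price falls by p* − pb = 111 − 94 = 17; sellers' price rises by ps − p* = 118 − 111 = 7.

Buyers gain £17 per unit; sellers gain £7 per unit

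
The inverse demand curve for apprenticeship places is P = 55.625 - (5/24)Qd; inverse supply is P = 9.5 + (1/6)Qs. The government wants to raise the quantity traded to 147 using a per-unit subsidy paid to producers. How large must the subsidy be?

Required subsidy s = 9 per unit

At Q = 147, from the demand curve buyers pay Pb = 55.625 − (5/24)·147 = 25; from the supply curve sellers need Ps = 9.5 + (1/6)·147 = 34.
The subsidy must fill the gap: s = Ps − Pb = 34 − 25 = 9.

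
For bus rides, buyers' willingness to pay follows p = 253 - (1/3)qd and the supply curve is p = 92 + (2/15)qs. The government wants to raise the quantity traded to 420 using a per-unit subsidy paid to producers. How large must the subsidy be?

Required subsidy s = 35 per unit

At q = 420, from the demand curve buyers pay pb = 253 − (1/3)·420 = 113; from the supply curve sellers need ps = 92 + (2/15)·420 = 148.
The subsidy must fill the gap: s = ps − pb = 148 − 113 = 35.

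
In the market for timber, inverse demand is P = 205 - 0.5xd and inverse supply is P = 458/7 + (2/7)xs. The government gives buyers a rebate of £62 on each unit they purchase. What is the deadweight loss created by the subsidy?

Pre-subsidy: 205 - 0.5x = 458/7 + (2/7)x gives x* = 1954/11 and P* = 1278/11.
With the rebate, buyers effectively pay Pb = Ps − 62, where Ps is the price sellers receive.
On the curves, Pb = 205 - 0.5x and Ps = 458/7 + (2/7)x; the wedge Ps − Pb = 62 gives 458/7 + (2/7)x − (205 - 0.5x) = 62, so x' = 2822/11.
Then Pb = 205 − 0.5·(2822/11) = 844/11 and Ps = 458/7 + (2/7)·(2822/11) = 1526/11.
The subsidy expands output by 2822/11 − 1954/11 = 868/11 past the efficient level; on those units the gap between marginal cost and willingness to pay runs from 0 up to 62.
DWL = ½ × 62 × 868/11 = 26908/11.

Deadweight loss = 26908/11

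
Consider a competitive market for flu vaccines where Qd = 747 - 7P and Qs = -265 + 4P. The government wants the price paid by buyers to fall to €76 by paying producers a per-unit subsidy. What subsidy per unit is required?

Required subsidy s = €44 per unit

At a buyer price of 76, quantity demanded is 747 − 7·76 = 215.
Sellers supply 215 only when they receive Ps with -265 + 4·Ps = 215, i.e. Ps = 120.
s = Ps − Pb = 120 − 76 = 44.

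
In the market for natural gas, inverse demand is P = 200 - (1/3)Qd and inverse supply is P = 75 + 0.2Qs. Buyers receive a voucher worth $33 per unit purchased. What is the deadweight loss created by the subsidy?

Pre-subsidy: 200 - (1/3)Q = 75 + 0.2Q gives Q* = 234.375 and P* = 121.875.
With the rebate, buyers effectively pay Pb = Ps − 33, where Ps is the price sellers receive.
On the curves, Pb = 200 - (1/3)Q and Ps = 75 + 0.2Q; the wedge Ps − Pb = 33 gives 75 + 0.2Q − (200 - (1/3)Q) = 33, so Q' = 296.25.
Then Pb = 200 − (1/3)·296.25 = 101.25 and Ps = 75 + 0.2·296.25 = 134.25.
The subsidy expands output by 296.25 − 234.375 = 61.875 past the efficient level; on those units the gap between marginal cost and willingness to pay runs from 0 up to 33.
DWL = ½ × 33 × 61.875 = 1020.9375.

Deadweight loss = $1020.9375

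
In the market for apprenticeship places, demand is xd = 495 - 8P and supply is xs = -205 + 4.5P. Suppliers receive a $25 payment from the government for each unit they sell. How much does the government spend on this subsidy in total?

Pre-subsidy: 495 - 8P = -205 + 4.5P gives P* = 56, x* = 47.
With the subsidy, sellers receive Ps = Pb + 25 for each unit, where Pb is the price buyers pay.
Supply in terms of Pb becomes xs = -205 + 4.5(Pb + 25) = -92.5 + 4.5Pb. Setting this equal to demand: 495 - 8Pb = -92.5 + 4.5Pb, so Pb = 47.
Sellers receive Ps = 47 + 25 = 72; x' = 495 − 8·47 = 119.
Government outlay = subsidy × quantity = 25 × 119 = 2975.

Government cost = $2975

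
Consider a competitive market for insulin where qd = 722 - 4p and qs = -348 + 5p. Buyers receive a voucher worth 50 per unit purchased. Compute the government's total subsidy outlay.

Pre-subsidy: 722 - 4p = -348 + 5p gives p* = 1070/9, q* = 2218/9.
With the rebate, buyers effectively pay pb = ps − 50, where ps is the price sellers receive.
Demand in terms of ps becomes qd = 722 − 4(ps − 50) = 922 - 4ps. Setting this equal to supply: 922 - 4ps = -348 + 5ps, so ps = 1270/9.
Buyers pay pb = 1270/9 − 50 = 820/9; q' = -348 + 5·(1270/9) = 3218/9.
Government outlay = subsidy × quantity = 50 × 3218/9 = 160900/9.

Government cost = 160900/9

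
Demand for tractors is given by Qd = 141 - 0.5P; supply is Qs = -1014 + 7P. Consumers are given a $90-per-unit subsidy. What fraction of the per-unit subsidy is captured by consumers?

Consumer share = 14/15

Pre-subsidy: 141 - 0.5P = -1014 + 7P gives P* = 154, Q* = 64.
With the rebate, buyers effectively pay Pb = Ps − 90, where Ps is the price sellers receive.
Demand in terms of Ps becomes Qd = 141 − 0.5(Ps − 90) = 186 - 0.5Ps. Setting this equal to supply: 186 - 0.5Ps = -1014 + 7Ps, so Ps = 160.
Buyers pay Pb = 160 − 90 = 70; Q' = -1014 + 7·160 = 106.
Buyers' price falls by P* − Pb = 154 − 70 = 84; sellers' price rises by Ps − P* = 160 − 154 = 6.
So consumers capture 84/90 = 14/15 of each unit of subsidy.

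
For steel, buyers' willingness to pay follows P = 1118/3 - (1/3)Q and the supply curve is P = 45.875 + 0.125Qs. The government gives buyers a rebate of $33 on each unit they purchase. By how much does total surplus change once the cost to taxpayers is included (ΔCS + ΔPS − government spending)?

Pre-subsidy: 1118/3 - (1/3)Q = 45.875 + 0.125Q gives Q* = 713 and P* = 135.
With the rebate, buyers effectively pay Pb = Ps − 33, where Ps is the price sellers receive.
On the curves, Pb = 1118/3 - (1/3)Q and Ps = 45.875 + 0.125Q; the wedge Ps − Pb = 33 gives 45.875 + 0.125Q − (1118/3 - (1/3)Q) = 33, so Q' = 785.
Then Pb = 1118/3 − (1/3)·785 = 111 and Ps = 45.875 + 0.125·785 = 144.
ΔCS = ½(713 + 785)(135 − 111) = 17976; ΔPS = ½(713 + 785)(144 − 135) = 6741.
Government spending = 33 × 785 = 25905.
Net change = 17976 + 6741 − 25905 = -1188. The loss equals the DWL triangle ½·33·72.

Net change in total surplus = -$1188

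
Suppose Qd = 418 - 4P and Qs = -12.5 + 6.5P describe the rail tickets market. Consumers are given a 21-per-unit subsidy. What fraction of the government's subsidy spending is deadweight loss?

DWL / government spending = 13/153

Pre-subsidy: 418 - 4P = -12.5 + 6.5P gives P* = 41, Q* = 254.
With the rebate, buyers effectively pay Pb = Ps − 21, where Ps is the price sellers receive.
Demand in terms of Ps becomes Qd = 418 − 4(Ps − 21) = 502 - 4Ps. Setting this equal to supply: 502 - 4Ps = -12.5 + 6.5Ps, so Ps = 49.
Buyers pay Pb = 49 − 21 = 28; Q' = -12.5 + 6.5·49 = 306.
ΔCS = ½(254 + 306)(41 − 28) = 3640; ΔPS = ½(254 + 306)(49 − 41) = 2240.
Government spending = 21 × 306 = 6426.
DWL = ½ × 21 × (306 − 254) = 546; fraction = 546 / 6426 = 13/153.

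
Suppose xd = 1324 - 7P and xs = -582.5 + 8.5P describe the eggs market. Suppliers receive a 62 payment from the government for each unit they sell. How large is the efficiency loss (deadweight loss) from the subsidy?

Deadweight loss = 7378

Pre-subsidy: 1324 - 7P = -582.5 + 8.5P gives P* = 123, x* = 463.
With the subsidy, sellers receive Ps = Pb + 62 for each unit, where Pb is the price buyers pay.
Supply in terms of Pb becomes xs = -582.5 + 8.5(Pb + 62) = -55.5 + 8.5Pb. Setting this equal to demand: 1324 - 7Pb = -55.5 + 8.5Pb, so Pb = 89.
Sellers receive Ps = 89 + 62 = 151; x' = 1324 − 7·89 = 701.
The subsidy expands output by 701 − 463 = 238 past the efficient level; on those units the gap between marginal cost and willingness to pay runs from 0 up to 62.
DWL = ½ × 62 × 238 = 7378.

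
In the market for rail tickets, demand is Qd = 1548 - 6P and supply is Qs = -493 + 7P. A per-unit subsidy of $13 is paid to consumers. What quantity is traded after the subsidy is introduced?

Pre-subsidy: 1548 - 6P = -493 + 7P gives P* = 157, Q* = 606.
With the rebate, buyers effectively pay Pb = Ps − 13, where Ps is the price sellers receive.
Demand in terms of Ps becomes Qd = 1548 − 6(Ps − 13) = 1626 - 6Ps. Setting this equal to supply: 1626 - 6Ps = -493 + 7Ps, so Ps = 163.
Buyers pay Pb = 163 − 13 = 150; Q' = -493 + 7·163 = 648.

Q' = 648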